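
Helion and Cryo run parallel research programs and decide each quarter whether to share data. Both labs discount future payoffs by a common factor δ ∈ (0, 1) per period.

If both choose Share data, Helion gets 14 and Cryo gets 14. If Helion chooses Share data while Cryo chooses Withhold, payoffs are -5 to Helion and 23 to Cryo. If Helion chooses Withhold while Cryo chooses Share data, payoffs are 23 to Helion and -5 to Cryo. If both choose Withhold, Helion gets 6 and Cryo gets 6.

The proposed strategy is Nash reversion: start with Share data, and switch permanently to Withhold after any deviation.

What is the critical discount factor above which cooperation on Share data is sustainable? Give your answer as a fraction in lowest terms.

9/17

14/(1−δ) ≥ 23 + 6δ/(1−δ)
14 ≥ 23 − 17δ
δ ≥ 9/17.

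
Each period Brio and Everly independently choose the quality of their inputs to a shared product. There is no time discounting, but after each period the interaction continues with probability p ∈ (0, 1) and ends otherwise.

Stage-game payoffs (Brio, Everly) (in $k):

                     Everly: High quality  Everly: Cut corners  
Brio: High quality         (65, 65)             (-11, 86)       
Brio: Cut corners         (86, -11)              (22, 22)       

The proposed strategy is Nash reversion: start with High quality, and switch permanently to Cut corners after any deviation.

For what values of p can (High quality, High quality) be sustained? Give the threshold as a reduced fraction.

21/64

With no time discounting, the continuation probability p plays the role of the discount factor.
Grim-trigger IC: 65/(1−p) ≥ 86 + 22p/(1−p) ⇒ p ≥ (86−65)/(86−22) = 21/64.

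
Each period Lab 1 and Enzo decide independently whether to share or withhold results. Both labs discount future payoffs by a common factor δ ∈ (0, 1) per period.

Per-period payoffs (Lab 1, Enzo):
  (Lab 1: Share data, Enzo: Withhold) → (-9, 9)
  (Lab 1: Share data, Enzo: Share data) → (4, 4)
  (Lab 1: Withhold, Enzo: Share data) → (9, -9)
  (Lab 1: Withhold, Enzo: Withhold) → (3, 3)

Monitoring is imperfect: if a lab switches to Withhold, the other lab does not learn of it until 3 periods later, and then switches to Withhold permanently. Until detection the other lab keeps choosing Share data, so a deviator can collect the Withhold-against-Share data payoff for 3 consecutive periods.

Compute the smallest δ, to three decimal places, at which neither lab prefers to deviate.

The best deviation is to choose Withhold for all 3 undetected periods, earning 9 each, then 3 forever once detected.
Deviation value: 9(1−δ^3)/(1−δ) + 3δ^3/(1−δ); cooperation value: 4/(1−δ).
IC: 4 ≥ 9(1−δ^3) + 3δ^3 = 9 − 6δ^3.
So δ^3 ≥ 5/6, giving δ ≥ (5/6)^(1/3) ≈ 0.941.

0.941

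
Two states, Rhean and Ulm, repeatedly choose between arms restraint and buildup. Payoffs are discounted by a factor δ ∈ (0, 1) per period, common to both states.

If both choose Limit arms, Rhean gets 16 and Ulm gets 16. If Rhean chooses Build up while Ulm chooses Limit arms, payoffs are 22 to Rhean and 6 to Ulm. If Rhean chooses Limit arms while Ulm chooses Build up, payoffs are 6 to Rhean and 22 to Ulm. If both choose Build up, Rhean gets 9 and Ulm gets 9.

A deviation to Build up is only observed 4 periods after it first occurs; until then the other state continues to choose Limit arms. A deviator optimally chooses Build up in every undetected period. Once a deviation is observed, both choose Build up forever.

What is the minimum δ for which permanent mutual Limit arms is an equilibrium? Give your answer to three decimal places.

0.824

The best deviation is to choose Build up for all 4 undetected periods, earning 22 each, then 9 forever once detected.
Deviation value: 22(1−δ^4)/(1−δ) + 9δ^4/(1−δ); cooperation value: 16/(1−δ).
IC: 16 ≥ 22(1−δ^4) + 9δ^4 = 22 − 13δ^4.
So δ^4 ≥ 6/13, giving δ ≥ (6/13)^(1/4) ≈ 0.824.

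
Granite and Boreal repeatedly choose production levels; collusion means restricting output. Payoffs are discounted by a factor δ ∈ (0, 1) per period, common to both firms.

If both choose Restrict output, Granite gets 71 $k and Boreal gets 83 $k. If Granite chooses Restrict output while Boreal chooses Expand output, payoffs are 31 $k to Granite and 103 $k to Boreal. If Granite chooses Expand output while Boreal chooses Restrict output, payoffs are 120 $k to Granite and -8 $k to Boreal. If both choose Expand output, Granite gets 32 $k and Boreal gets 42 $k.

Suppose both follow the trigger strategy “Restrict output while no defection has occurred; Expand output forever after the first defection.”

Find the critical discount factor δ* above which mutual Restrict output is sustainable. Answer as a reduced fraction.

49/88

Granite: cooperation gives 71 each period; deviation gives 120 once then 32 forever.
  71/(1−δ) ≥ 120 + 32δ/(1−δ) ⇒ δ ≥ 49/88.
Boreal: cooperation gives 83 each period; deviation gives 103 once then 42 forever.
  δ ≥ 20/61.
Both must hold, so the binding constraint is Granite's: δ ≥ 49/88.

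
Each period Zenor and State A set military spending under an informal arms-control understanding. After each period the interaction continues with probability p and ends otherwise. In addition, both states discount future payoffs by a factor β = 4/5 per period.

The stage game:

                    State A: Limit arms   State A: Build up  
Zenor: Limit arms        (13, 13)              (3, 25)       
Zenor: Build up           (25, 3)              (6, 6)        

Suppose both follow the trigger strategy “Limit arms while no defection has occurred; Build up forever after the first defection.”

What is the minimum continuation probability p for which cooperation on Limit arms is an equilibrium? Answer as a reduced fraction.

15/19

With continuation probability p and discount β, the effective per-period discount factor is βp.
Grim-trigger IC: βp ≥ (25−13)/(25−6) = 12/19.
So p ≥ (12/19)/(4/5) = 15/19.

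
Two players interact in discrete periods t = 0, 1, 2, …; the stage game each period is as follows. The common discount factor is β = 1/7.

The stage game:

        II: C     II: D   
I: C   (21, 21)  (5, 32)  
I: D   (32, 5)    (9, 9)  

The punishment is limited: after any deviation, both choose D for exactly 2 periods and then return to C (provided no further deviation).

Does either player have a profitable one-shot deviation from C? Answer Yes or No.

Yes

Comparing payoff streams over the 3 periods until play realigns: cooperate → 21(1+β+…+β^2); deviate → 32 + 9(β+…+β^2).
Cooperation is sustained iff (21−9)(β+…+β^2) ≥ 32−21.
β+…+β^2 = 1/7·(1−(1/7)^2)/(1−1/7) = 0.1633, and (32−21)/(21−9) = 0.9167.
0.1633 < 0.9167, so cooperation is not sustainable.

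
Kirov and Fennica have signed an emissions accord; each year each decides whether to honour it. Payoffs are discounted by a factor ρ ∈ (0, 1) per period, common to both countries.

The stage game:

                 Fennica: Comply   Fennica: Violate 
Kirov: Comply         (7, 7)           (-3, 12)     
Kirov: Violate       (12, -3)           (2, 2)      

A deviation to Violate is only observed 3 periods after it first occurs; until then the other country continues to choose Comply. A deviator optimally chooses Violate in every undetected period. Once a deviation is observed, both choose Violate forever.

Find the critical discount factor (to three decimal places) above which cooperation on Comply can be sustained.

A deviator earns 12 for 3 periods, then 2 forever; cooperating earns 7 forever. Multiplying the IC by (1−ρ):
7 ≥ 12(1−ρ^3) + 2ρ^3, so 10·ρ^3 ≥ 5 and ρ^3 ≥ 1/2.
ρ ≥ (1/2)^(1/3) ≈ 0.794.

0.794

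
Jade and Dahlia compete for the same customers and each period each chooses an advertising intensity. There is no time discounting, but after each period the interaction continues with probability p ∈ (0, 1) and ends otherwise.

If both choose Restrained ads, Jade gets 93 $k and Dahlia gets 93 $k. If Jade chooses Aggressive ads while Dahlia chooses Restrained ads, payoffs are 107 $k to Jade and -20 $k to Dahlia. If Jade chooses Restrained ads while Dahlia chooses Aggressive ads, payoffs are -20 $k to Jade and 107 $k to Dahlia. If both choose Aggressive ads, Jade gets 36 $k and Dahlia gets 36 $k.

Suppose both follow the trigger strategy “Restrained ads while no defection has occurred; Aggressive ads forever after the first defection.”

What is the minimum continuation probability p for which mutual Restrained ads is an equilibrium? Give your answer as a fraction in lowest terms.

With no time discounting, the continuation probability p plays the role of the discount factor.
Grim-trigger IC: 93/(1−p) ≥ 107 + 36p/(1−p) ⇒ p ≥ (107−93)/(107−36) = 14/71.

14/71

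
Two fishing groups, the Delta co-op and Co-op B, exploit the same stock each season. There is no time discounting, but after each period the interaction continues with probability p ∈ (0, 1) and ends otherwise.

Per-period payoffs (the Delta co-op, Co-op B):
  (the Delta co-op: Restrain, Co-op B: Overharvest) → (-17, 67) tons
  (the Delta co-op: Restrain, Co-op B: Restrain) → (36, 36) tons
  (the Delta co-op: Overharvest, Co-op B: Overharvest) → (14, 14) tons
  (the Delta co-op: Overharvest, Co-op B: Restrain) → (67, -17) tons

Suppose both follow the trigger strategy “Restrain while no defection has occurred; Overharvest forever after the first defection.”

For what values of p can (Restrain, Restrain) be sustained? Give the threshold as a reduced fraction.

Expected cooperation value is 36 + p·36 + p²·36 + … = 36/(1−p); deviation gives 67 + p·14/(1−p).
36 ≥ 67(1−p) + 14p ⇒ 53p ≥ 31 ⇒ p ≥ 31/53.

31/53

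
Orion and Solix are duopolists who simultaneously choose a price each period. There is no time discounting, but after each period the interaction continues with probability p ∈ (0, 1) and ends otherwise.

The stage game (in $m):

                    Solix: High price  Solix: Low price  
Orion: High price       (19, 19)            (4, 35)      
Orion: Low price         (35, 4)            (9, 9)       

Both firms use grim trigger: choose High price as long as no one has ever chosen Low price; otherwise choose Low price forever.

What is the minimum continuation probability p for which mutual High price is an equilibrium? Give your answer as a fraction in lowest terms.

Expected cooperation value is 19 + p·19 + p²·19 + … = 19/(1−p); deviation gives 35 + p·9/(1−p).
19 ≥ 35(1−p) + 9p ⇒ 26p ≥ 16 ⇒ p ≥ 16/26 = 8/13.

8/13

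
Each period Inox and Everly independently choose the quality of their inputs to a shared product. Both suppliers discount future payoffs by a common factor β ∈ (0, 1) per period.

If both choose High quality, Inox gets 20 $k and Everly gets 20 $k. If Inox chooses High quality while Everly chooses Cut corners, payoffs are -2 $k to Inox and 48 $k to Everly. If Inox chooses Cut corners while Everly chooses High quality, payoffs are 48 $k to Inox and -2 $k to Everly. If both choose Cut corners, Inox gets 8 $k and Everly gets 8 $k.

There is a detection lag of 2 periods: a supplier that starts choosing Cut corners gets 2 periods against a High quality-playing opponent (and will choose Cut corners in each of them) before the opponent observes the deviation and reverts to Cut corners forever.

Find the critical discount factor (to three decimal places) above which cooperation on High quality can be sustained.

0.837

Deviating for the 2 undetected periods gains 48−20 = 28 per period over cooperation, then loses 20−8 = 12 per period forever once punishment starts.
Gain: 28(1 + β + … + β^1); loss: 12·β^2/(1−β).
No profitable deviation ⇔ 28(1−β^2) ≤ 12·β^2, i.e. β^2 ≥ 28/(28+12) = 7/10.
Hence β ≥ (7/10)^(1/2) ≈ 0.837.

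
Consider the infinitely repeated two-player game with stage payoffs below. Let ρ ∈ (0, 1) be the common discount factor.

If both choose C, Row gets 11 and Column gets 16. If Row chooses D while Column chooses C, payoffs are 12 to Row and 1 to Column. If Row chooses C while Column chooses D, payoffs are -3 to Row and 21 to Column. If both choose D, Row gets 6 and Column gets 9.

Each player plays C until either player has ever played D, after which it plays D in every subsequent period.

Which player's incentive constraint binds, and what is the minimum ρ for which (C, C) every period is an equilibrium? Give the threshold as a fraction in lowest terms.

Column; ρ ≥ 5/12

Row: cooperation gives 11 each period; deviation gives 12 once then 6 forever.
  11/(1−ρ) ≥ 12 + 6ρ/(1−ρ) ⇒ ρ ≥ 1/6.
Column: cooperation gives 16 each period; deviation gives 21 once then 9 forever.
  ρ ≥ 5/12.
Both must hold, so the binding constraint is Column's: ρ ≥ 5/12.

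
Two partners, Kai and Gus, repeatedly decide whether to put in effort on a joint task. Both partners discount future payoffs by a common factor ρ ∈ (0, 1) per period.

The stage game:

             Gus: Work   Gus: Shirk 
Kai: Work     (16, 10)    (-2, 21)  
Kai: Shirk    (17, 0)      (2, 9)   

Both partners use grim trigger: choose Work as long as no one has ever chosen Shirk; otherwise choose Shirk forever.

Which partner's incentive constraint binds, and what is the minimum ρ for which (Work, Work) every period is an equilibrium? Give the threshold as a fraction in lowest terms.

Gus; ρ ≥ 11/12

Kai: cooperation gives 16 each period; deviation gives 17 once then 2 forever.
  16/(1−ρ) ≥ 17 + 2ρ/(1−ρ) ⇒ ρ ≥ 1/15.
Gus: cooperation gives 10 each period; deviation gives 21 once then 9 forever.
  ρ ≥ 11/12.
Both must hold, so the binding constraint is Gus's: ρ ≥ 11/12.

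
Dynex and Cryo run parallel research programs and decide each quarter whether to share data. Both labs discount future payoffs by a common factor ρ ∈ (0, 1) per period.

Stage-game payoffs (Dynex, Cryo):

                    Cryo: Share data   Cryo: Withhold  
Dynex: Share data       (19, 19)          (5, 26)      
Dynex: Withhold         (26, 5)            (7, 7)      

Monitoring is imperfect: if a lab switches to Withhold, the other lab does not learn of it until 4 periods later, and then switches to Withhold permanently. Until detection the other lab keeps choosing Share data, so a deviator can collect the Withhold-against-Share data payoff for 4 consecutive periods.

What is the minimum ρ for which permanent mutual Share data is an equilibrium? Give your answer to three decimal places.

0.779

The best deviation is to choose Withhold for all 4 undetected periods, earning 26 each, then 7 forever once detected.
Deviation value: 26(1−ρ^4)/(1−ρ) + 7ρ^4/(1−ρ); cooperation value: 19/(1−ρ).
IC: 19 ≥ 26(1−ρ^4) + 7ρ^4 = 26 − 19ρ^4.
So ρ^4 ≥ 7/19, giving ρ ≥ (7/19)^(1/4) ≈ 0.779.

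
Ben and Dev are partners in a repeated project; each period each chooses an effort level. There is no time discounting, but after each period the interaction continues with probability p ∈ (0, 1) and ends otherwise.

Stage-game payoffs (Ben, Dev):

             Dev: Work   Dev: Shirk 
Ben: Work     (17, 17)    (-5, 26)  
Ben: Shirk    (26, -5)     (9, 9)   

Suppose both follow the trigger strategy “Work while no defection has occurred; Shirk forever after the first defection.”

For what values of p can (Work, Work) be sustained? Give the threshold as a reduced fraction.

With no time discounting, the continuation probability p plays the role of the discount factor.
Grim-trigger IC: 17/(1−p) ≥ 26 + 9p/(1−p) ⇒ p ≥ (26−17)/(26−9) = 9/17.

9/17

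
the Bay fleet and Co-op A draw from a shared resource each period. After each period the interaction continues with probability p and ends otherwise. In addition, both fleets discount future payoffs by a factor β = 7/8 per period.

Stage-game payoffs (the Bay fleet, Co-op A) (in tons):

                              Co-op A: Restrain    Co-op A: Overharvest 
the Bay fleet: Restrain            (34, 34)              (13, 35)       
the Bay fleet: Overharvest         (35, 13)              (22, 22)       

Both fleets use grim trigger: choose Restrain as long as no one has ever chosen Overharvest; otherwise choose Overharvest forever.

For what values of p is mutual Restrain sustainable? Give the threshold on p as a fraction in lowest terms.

Expected continuation weight on next period's payoff is β·p = 7/8·p, which plays the role of the discount factor.
Cooperation requires 7/8·p ≥ (35−34)/(35−22) = 1/13, hence p ≥ 8/91.

8/91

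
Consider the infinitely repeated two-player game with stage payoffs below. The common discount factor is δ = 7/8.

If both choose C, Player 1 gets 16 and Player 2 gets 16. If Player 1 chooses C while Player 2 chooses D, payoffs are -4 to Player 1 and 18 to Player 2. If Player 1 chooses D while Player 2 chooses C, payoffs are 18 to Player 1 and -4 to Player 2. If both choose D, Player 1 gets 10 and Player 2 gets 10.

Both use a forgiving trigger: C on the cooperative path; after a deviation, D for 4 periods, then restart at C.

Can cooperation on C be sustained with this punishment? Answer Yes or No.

Yes

IC: δ+…+δ^4 ≥ (18−16)/(16−10) = 1/3.
At δ = 7/8: partial sum = 2.8967 ≥ 0.3333. Cooperation sustainable.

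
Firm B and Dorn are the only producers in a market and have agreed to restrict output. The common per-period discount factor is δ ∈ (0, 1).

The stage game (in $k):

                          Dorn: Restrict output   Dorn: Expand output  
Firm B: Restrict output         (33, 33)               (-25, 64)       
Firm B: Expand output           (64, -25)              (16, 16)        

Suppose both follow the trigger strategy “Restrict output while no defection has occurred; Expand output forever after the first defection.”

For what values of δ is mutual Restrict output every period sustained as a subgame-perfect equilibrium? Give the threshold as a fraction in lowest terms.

33/(1−δ) ≥ 64 + 16δ/(1−δ)
33 ≥ 64 − 48δ
δ ≥ 31/48.

31/48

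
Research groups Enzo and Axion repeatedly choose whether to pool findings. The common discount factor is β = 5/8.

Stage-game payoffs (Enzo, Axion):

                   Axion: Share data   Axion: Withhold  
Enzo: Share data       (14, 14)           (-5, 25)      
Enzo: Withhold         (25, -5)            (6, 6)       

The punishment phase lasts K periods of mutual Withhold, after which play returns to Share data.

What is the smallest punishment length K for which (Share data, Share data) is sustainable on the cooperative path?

Need Σ_{k=1}^{K} β^k ≥ (25−14)/(14−6) = 1.3750 at β = 5/8.
At K = 3 the sum is 1.2598 < 1.3750; at K = 4 it is 1.4124 ≥ 1.3750.
So the minimum punishment length is K = 4.

4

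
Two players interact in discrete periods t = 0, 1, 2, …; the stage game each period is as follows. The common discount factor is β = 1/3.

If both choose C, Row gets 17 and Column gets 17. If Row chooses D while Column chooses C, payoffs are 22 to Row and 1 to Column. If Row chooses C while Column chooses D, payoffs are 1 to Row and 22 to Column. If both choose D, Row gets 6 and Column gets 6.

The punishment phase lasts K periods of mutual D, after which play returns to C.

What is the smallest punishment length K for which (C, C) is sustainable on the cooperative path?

No profitable deviation requires (17−6)(β+…+β^K) ≥ 22−17, i.e. β+…+β^K ≥ 5/11 ≈ 0.4545.
With β = 1/3, the partial sums are K=1: 0.3333, K=2: 0.4444, K=3: 0.4815.
K = 3 is the first length at which the sum reaches 0.4545.

3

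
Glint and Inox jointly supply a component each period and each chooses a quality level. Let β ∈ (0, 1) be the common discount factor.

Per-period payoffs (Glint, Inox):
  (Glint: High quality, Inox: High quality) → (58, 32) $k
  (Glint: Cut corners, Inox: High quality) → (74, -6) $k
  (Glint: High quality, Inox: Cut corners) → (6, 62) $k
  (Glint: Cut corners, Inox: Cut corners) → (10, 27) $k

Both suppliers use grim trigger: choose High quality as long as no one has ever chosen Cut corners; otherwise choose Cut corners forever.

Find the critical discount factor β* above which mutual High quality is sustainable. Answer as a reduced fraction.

Glint's threshold: (74−58)/(74−10) = 1/4.
Inox's threshold: (62−32)/(62−27) = 6/7.
1/4 < 6/7, so Inox binds and β* = 6/7.

6/7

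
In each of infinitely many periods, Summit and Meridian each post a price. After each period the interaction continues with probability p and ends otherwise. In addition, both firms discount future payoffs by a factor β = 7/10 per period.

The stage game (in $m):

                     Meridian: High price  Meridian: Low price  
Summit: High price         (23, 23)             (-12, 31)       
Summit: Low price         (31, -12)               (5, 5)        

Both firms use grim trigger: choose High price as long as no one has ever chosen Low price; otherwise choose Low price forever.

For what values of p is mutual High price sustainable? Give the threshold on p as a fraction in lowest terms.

40/91

Expected continuation weight on next period's payoff is β·p = 7/10·p, which plays the role of the discount factor.
Cooperation requires 7/10·p ≥ (31−23)/(31−5) = 4/13, hence p ≥ 40/91.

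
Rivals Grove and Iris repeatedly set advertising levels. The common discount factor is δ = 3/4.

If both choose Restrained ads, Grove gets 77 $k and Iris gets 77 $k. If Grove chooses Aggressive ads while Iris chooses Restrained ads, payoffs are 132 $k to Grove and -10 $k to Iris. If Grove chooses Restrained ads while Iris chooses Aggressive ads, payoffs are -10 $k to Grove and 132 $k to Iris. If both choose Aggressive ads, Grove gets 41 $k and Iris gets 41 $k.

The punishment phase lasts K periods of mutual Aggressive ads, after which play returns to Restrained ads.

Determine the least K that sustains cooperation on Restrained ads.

3

No profitable deviation requires (77−41)(δ+…+δ^K) ≥ 132−77, i.e. δ+…+δ^K ≥ 55/36 ≈ 1.5278.
With δ = 3/4, the partial sums are K=1: 0.7500, K=2: 1.3125, K=3: 1.7344.
K = 3 is the first length at which the sum reaches 1.5278.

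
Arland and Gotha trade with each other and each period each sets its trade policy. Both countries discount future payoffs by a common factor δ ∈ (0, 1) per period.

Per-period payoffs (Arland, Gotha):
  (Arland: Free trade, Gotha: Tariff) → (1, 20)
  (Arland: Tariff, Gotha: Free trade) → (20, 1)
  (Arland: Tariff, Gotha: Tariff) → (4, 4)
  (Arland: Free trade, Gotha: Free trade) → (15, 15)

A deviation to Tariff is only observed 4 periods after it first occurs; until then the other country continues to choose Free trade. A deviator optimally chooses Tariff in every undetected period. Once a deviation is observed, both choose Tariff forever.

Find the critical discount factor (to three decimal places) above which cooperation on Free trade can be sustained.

0.748

Deviating for the 4 undetected periods gains 20−15 = 5 per period over cooperation, then loses 15−4 = 11 per period forever once punishment starts.
Gain: 5(1 + δ + … + δ^3); loss: 11·δ^4/(1−δ).
No profitable deviation ⇔ 5(1−δ^4) ≤ 11·δ^4, i.e. δ^4 ≥ 5/(5+11) = 5/16.
Hence δ ≥ (5/16)^(1/4) ≈ 0.748.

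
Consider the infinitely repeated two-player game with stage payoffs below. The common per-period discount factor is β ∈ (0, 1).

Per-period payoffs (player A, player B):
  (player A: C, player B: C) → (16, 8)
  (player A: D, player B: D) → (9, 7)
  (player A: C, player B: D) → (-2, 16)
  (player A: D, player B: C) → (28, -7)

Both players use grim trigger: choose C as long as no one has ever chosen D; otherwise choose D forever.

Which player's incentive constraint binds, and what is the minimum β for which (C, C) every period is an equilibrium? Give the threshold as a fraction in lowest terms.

player B; β ≥ 8/9

For player A: deviation gain 28−16 = 12, per-period punishment loss 16−9 = 7. IC gives β ≥ 12/19.
For player B: gain 8, loss 1 per period, so β ≥ 8/9.
The tighter constraint is player B's, so cooperation needs β ≥ 8/9.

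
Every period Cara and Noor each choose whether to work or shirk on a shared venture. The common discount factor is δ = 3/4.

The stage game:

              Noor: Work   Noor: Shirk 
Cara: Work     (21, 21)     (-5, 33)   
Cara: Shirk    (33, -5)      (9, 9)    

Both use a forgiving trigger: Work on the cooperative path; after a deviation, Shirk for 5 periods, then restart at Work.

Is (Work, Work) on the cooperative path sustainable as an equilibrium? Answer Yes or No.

Yes

IC: δ+…+δ^5 ≥ (33−21)/(21−9) = 1.
At δ = 3/4: partial sum = 2.2881 ≥ 1.0000. Cooperation sustainable.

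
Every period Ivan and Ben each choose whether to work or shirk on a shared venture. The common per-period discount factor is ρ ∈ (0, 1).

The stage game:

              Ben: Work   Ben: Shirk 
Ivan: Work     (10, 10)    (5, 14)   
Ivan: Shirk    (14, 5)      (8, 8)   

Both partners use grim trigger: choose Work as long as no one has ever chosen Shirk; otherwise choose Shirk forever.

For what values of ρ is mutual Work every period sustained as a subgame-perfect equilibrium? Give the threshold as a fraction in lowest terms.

Cooperation forever yields 10 each period: 10/(1−ρ).
Deviating yields 14 once, then 8 forever: 14 + 8ρ/(1−ρ).
No profitable deviation requires 10/(1−ρ) ≥ 14 + 8ρ/(1−ρ).
Multiplying by (1−ρ): 10 ≥ 14(1−ρ) + 8ρ = 14 − 6ρ.
So 6ρ ≥ 4, i.e. ρ ≥ 4/6 = 2/3.

2/3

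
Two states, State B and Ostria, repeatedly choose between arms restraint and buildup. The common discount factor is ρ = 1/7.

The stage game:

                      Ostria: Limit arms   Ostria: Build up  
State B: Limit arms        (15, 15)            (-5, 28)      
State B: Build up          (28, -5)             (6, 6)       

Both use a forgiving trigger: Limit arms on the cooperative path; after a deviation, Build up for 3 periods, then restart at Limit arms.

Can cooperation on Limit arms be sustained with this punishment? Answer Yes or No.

No

IC: ρ+…+ρ^3 ≥ (28−15)/(15−6) = 13/9.
At ρ = 1/7: partial sum = 0.1662 < 1.4444. Cooperation not sustainable.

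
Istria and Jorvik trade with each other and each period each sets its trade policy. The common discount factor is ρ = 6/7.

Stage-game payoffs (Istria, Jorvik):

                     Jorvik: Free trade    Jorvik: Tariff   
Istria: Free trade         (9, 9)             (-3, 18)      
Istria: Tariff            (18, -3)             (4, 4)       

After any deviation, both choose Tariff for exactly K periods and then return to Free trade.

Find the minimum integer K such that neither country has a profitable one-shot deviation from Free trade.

IC: ρ(1−ρ^K)/(1−ρ) ≥ (18−9)/(9−4) = 9/5.
With ρ = 6/7: need 1 − ρ^K ≥ 9/5·(1−6/7)/(6/7), i.e. ρ^K ≤ 0.7000.
Since (6/7)^2 = 0.7347 and (6/7)^3 = 0.6297, the smallest such K is 3.

3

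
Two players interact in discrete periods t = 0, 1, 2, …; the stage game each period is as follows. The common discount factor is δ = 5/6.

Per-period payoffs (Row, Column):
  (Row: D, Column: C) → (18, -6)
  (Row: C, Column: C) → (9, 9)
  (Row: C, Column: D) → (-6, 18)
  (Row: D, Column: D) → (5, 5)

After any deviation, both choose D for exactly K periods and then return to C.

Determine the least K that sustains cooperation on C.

4

No profitable deviation requires (9−5)(δ+…+δ^K) ≥ 18−9, i.e. δ+…+δ^K ≥ 9/4 ≈ 2.2500.
With δ = 5/6, the partial sums are K=1: 0.8333, K=2: 1.5278, K=3: 2.1065, K=4: 2.5887.
K = 4 is the first length at which the sum reaches 2.2500.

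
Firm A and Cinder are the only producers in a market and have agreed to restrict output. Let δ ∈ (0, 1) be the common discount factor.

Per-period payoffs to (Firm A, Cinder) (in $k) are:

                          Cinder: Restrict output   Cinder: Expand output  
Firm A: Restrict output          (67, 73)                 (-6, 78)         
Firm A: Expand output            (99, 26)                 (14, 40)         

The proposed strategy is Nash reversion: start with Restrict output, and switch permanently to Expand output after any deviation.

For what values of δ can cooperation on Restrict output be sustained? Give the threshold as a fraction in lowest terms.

32/85

Firm A: cooperation gives 67 each period; deviation gives 99 once then 14 forever.
  67/(1−δ) ≥ 99 + 14δ/(1−δ) ⇒ δ ≥ 32/85.
Cinder: cooperation gives 73 each period; deviation gives 78 once then 40 forever.
  δ ≥ 5/38.
Both must hold, so the binding constraint is Firm A's: δ ≥ 32/85.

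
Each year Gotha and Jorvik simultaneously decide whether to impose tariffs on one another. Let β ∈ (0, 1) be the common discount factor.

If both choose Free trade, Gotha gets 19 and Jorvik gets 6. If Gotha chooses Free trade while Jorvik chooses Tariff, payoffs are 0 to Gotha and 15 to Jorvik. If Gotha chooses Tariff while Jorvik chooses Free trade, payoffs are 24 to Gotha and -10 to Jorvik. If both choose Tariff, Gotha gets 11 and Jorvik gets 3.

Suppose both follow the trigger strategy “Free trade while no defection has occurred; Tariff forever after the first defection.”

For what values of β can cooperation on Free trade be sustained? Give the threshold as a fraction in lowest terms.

3/4

Gotha's threshold: (24−19)/(24−11) = 5/13.
Jorvik's threshold: (15−6)/(15−3) = 3/4.
5/13 < 3/4, so Jorvik binds and β* = 3/4.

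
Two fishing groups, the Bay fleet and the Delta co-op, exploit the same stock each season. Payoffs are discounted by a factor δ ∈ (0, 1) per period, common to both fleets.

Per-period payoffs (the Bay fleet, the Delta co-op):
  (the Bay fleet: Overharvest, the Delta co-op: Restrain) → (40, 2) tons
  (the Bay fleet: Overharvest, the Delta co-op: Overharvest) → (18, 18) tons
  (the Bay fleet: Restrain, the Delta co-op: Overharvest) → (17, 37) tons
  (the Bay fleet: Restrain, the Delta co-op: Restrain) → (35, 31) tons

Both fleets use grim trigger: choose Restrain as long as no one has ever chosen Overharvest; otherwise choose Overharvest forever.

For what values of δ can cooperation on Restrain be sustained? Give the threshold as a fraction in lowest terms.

6/19

For the Bay fleet: deviation gain 40−35 = 5, per-period punishment loss 35−18 = 17. IC gives δ ≥ 5/22.
For the Delta co-op: gain 6, loss 13 per period, so δ ≥ 6/19.
The tighter constraint is the Delta co-op's, so cooperation needs δ ≥ 6/19.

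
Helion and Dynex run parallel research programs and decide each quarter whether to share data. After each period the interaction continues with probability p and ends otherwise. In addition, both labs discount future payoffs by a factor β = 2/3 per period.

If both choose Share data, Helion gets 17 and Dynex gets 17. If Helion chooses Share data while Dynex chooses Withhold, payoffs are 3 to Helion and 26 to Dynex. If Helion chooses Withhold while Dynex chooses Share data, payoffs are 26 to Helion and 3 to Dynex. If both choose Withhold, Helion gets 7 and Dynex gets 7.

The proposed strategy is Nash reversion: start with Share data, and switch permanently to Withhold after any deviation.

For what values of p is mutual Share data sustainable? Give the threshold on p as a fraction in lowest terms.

With continuation probability p and discount β, the effective per-period discount factor is βp.
Grim-trigger IC: βp ≥ (26−17)/(26−7) = 9/19.
So p ≥ (9/19)/(2/3) = 27/38.

27/38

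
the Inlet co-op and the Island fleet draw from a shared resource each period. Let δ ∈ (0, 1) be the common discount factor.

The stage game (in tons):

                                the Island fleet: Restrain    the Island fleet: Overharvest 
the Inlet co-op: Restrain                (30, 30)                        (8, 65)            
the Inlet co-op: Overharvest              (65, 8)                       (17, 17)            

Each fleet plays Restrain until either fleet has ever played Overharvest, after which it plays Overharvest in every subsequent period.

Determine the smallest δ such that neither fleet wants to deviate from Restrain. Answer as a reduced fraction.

30/(1−δ) ≥ 65 + 17δ/(1−δ)
30 ≥ 65 − 48δ
δ ≥ 35/48.

35/48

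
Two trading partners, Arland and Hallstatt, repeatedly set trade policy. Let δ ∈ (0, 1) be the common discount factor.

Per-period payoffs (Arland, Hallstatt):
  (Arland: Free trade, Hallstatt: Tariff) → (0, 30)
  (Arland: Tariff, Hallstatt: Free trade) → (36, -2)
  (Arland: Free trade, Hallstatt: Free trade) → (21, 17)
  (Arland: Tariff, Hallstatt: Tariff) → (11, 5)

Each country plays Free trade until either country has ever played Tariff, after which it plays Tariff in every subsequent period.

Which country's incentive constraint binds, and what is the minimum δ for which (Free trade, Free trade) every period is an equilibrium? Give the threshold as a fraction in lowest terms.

Arland: cooperation gives 21 each period; deviation gives 36 once then 11 forever.
  21/(1−δ) ≥ 36 + 11δ/(1−δ) ⇒ δ ≥ 15/25 = 3/5.
Hallstatt: cooperation gives 17 each period; deviation gives 30 once then 5 forever.
  δ ≥ 13/25.
Both must hold, so the binding constraint is Arland's: δ ≥ 3/5.

Arland; δ ≥ 3/5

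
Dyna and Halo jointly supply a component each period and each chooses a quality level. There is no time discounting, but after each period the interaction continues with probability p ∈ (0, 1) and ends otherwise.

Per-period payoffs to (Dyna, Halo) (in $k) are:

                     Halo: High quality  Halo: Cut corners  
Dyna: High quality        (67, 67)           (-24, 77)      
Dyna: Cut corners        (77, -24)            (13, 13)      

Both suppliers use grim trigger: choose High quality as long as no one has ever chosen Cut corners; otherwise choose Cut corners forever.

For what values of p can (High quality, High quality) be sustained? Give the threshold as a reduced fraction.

With no time discounting, the continuation probability p plays the role of the discount factor.
Grim-trigger IC: 67/(1−p) ≥ 77 + 13p/(1−p) ⇒ p ≥ (77−67)/(77−13) = 5/32.

5/32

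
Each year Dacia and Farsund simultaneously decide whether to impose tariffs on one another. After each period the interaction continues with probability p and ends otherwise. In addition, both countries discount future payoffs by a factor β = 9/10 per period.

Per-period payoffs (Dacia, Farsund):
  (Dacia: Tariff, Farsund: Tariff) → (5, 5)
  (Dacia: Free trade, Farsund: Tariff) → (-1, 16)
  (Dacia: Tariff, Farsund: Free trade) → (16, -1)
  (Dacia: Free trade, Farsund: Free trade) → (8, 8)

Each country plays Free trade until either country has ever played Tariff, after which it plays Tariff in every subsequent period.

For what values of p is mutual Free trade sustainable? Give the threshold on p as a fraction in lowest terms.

Expected continuation weight on next period's payoff is β·p = 9/10·p, which plays the role of the discount factor.
Cooperation requires 9/10·p ≥ (16−8)/(16−5) = 8/11, hence p ≥ 80/99.

80/99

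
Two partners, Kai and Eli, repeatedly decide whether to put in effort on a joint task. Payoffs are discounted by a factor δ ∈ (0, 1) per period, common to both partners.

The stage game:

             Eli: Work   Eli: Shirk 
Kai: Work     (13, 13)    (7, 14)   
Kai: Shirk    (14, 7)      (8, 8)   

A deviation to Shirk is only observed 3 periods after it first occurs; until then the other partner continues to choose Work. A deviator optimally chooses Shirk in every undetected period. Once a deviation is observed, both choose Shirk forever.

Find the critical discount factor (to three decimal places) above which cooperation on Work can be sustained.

0.550

The best deviation is to choose Shirk for all 3 undetected periods, earning 14 each, then 8 forever once detected.
Deviation value: 14(1−δ^3)/(1−δ) + 8δ^3/(1−δ); cooperation value: 13/(1−δ).
IC: 13 ≥ 14(1−δ^3) + 8δ^3 = 14 − 6δ^3.
So δ^3 ≥ 1/6, giving δ ≥ (1/6)^(1/3) ≈ 0.550.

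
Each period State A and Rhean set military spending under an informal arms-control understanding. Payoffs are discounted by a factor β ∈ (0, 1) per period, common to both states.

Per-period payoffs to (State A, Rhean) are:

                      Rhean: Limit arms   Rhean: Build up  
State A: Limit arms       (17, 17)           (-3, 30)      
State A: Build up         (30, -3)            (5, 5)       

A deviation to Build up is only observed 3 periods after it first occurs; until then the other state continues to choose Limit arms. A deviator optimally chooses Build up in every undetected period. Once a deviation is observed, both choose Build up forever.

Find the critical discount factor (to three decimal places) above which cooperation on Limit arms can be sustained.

0.804

The best deviation is to choose Build up for all 3 undetected periods, earning 30 each, then 5 forever once detected.
Deviation value: 30(1−β^3)/(1−β) + 5β^3/(1−β); cooperation value: 17/(1−β).
IC: 17 ≥ 30(1−β^3) + 5β^3 = 30 − 25β^3.
So β^3 ≥ 13/25, giving β ≥ (13/25)^(1/3) ≈ 0.804.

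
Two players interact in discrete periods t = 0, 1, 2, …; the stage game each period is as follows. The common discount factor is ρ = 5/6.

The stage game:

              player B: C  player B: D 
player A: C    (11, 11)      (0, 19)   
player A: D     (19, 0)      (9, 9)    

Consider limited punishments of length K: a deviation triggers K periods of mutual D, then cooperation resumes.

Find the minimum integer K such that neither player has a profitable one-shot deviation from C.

9

IC: ρ(1−ρ^K)/(1−ρ) ≥ (19−11)/(11−9) = 4.
With ρ = 5/6: need 1 − ρ^K ≥ 4·(1−5/6)/(5/6), i.e. ρ^K ≤ 0.2000.
Since (5/6)^8 = 0.2326 and (5/6)^9 = 0.1938, the smallest such K is 9.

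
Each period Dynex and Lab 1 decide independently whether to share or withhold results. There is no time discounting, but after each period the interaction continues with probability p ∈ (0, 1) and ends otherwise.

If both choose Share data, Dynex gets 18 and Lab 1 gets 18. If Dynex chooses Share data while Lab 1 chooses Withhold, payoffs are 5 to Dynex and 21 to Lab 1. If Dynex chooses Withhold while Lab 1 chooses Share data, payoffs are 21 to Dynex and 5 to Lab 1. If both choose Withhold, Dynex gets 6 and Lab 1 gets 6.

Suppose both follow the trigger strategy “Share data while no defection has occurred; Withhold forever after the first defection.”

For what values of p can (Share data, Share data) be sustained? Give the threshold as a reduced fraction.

1/5

Expected cooperation value is 18 + p·18 + p²·18 + … = 18/(1−p); deviation gives 21 + p·6/(1−p).
18 ≥ 21(1−p) + 6p ⇒ 15p ≥ 3 ⇒ p ≥ 3/15 = 1/5.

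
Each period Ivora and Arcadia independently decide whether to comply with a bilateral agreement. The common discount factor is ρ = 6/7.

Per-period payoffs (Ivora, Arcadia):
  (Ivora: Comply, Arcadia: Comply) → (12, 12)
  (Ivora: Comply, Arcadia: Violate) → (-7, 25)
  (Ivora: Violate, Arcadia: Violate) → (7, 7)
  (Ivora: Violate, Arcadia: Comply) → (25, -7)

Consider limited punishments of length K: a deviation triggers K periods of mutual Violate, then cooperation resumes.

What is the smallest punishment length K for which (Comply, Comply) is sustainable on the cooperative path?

Need Σ_{k=1}^{K} ρ^k ≥ (25−12)/(12−7) = 2.6000 at ρ = 6/7.
At K = 3 the sum is 2.2216 < 2.6000; at K = 4 it is 2.7613 ≥ 2.6000.
So the minimum punishment length is K = 4.

4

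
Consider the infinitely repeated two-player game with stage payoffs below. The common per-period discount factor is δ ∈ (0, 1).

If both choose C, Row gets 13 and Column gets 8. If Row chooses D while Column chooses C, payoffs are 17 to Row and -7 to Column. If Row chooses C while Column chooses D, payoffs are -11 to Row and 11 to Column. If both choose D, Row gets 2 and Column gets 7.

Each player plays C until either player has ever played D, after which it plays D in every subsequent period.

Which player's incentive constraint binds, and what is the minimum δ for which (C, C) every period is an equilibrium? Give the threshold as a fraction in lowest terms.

Column; δ ≥ 3/4

Row: cooperation gives 13 each period; deviation gives 17 once then 2 forever.
  13/(1−δ) ≥ 17 + 2δ/(1−δ) ⇒ δ ≥ 4/15.
Column: cooperation gives 8 each period; deviation gives 11 once then 7 forever.
  δ ≥ 3/4.
Both must hold, so the binding constraint is Column's: δ ≥ 3/4.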